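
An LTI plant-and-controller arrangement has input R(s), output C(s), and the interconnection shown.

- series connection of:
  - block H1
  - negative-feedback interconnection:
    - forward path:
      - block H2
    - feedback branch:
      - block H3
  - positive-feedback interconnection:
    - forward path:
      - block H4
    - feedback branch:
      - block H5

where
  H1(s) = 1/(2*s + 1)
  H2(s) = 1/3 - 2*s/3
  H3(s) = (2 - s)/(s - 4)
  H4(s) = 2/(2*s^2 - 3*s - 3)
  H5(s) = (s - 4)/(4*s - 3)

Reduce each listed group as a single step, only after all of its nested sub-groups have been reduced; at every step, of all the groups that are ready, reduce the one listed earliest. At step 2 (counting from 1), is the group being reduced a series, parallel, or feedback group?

[1] reduce the feedback loop with forward H2 and return H3
[2] feedback reduction of H4, H5
[3] series reduction of H1, [H2/(1+H2*H3)], [H4/(1-H4*H5)]
At step 2 the group reduced is feedback.

Final answer: feedback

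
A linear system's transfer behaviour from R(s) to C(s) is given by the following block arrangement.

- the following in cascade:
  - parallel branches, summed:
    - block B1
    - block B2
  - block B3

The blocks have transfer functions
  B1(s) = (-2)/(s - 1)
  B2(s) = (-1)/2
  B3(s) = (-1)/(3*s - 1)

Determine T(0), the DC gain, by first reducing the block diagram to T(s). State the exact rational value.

(1) sum the parallel branches B1, B2; result (-s - 3)/(2*s - 2)
(2) series reduction of (B1+B2), B3; result (s + 3)/(6*s^2 - 8*s + 2)
The step-2 result is T(s). Setting s = 0: T(0) = 3/2.

Therefore the answer is 3/2.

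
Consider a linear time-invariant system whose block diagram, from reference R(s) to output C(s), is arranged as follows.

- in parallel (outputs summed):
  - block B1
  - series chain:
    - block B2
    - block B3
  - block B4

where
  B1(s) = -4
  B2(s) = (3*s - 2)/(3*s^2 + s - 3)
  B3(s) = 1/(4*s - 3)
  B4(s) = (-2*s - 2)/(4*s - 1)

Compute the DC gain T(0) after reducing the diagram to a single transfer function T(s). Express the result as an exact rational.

(1) combine B2, B3 in series -> (3*s - 2)/(12*s^3 - 5*s^2 - 15*s + 9)
(2) add B1, (B2*B3), B4 (parallel) -> (-216*s^4 + 114*s^3 + 272*s^2 - 203*s + 20)/(48*s^4 - 32*s^3 - 55*s^2 + 51*s - 9)
The step-2 result is T(s). Setting s = 0: T(0) = 20/(-9) = -20/9.

Final answer: -20/9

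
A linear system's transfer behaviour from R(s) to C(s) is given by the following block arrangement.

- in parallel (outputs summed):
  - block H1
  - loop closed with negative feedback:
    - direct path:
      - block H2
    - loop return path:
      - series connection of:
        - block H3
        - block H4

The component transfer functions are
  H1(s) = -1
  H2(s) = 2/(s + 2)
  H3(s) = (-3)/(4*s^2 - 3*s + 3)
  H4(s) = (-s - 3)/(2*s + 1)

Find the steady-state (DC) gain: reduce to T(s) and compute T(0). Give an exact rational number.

Reducing step by step:

[1] reduce the series chain H3, H4 -> (3*s + 9)/(8*s^3 - 2*s^2 + 3*s + 3)
[2] feedback reduction of H2, (H3*H4) -> (16*s^3 - 4*s^2 + 6*s + 6)/(8*s^4 + 14*s^3 - s^2 + 15*s + 24)
[3] add H1, [H2/(1+H2*(H3*H4))] (parallel) -> (-8*s^4 + 2*s^3 - 3*s^2 - 9*s - 18)/(8*s^4 + 14*s^3 - s^2 + 15*s + 24)
DC gain: substitute s = 0 into T(s) from step 3: T(0) = -18/24 = -3/4.

Answer: -3/4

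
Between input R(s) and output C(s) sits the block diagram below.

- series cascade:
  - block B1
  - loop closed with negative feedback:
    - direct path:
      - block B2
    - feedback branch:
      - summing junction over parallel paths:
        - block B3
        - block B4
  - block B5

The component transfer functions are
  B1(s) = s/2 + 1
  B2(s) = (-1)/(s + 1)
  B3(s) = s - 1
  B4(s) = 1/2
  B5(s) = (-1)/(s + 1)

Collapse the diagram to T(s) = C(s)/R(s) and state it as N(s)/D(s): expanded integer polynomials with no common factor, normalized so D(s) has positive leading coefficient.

Step 1: combine B3, B4 in parallel gives s - 1/2
Step 2: close the feedback loop around B2, (B3+B4) gives (-2)/3
Step 3: multiply B1, [B2/(1+B2*(B3+B4))], B5 (series); the result is T(s) itself (integer coefficients, no common factor, positive leading denominator coefficient)

Answer: (s + 2)/(3*s + 3)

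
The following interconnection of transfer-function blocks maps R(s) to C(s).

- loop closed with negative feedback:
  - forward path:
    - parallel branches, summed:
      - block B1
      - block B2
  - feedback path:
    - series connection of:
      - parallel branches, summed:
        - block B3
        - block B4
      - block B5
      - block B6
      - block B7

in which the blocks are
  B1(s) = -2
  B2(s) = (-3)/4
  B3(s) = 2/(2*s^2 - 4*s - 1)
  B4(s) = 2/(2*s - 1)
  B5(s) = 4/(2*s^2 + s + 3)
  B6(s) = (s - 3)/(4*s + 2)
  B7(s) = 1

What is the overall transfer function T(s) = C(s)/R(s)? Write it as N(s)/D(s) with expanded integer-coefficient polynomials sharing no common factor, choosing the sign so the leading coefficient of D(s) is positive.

[1] combine B1, B2 in parallel gives (-11)/4
[2] combine B3, B4 in parallel gives (4*s^2 - 4*s - 4)/(4*s^3 - 10*s^2 + 2*s + 1)
[3] reduce the series chain (B3+B4), B5, B6, B7 gives (8*s^3 - 32*s^2 + 16*s + 24)/(16*s^6 - 24*s^5 - 4*s^4 - 46*s^3 - 12*s^2 + 13*s + 3)
[4] apply the feedback formula to (B1+B2), ((B3+B4)*B5*B6*B7), which is the overall transfer function T(s) = C(s)/R(s) in lowest terms

Answer: (-176*s^6 + 264*s^5 + 44*s^4 + 506*s^3 + 132*s^2 - 143*s - 33)/(64*s^6 - 96*s^5 - 16*s^4 - 272*s^3 + 304*s^2 - 124*s - 252)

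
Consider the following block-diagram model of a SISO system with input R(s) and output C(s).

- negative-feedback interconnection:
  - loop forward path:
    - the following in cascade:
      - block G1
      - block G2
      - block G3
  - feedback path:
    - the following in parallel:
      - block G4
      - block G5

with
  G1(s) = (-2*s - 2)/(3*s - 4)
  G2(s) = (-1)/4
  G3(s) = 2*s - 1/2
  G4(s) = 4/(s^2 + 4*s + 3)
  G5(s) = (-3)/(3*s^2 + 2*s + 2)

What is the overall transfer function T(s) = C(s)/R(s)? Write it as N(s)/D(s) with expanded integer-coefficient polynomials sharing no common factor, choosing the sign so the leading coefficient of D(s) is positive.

Answer: (12*s^5 + 53*s^4 + 62*s^3 + 37*s^2 + 10*s - 6)/(36*s^4 + 120*s^3 - 105*s^2 - 56*s - 95)

Working:
Step 1. reduce the series chain G1, G2, G3, giving (4*s^2 + 3*s - 1)/(12*s - 16)
Step 2. parallel reduction of G4, G5, giving (9*s^2 - 4*s - 1)/(3*s^4 + 14*s^3 + 19*s^2 + 14*s + 6)
Step 3. feedback reduction of (G1*G2*G3), (G4+G5); the result is T(s) itself (integer coefficients, no common factor, positive leading denominator coefficient)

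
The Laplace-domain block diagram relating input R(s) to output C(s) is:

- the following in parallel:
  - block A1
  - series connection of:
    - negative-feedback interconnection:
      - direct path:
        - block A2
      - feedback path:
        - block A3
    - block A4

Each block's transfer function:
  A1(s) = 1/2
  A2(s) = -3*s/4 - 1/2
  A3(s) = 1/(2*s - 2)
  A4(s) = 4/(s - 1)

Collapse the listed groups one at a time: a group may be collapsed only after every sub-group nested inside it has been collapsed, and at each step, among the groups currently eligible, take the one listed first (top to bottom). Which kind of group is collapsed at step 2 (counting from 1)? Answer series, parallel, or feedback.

1. apply the feedback formula to A2, A3
2. multiply [A2/(1+A2*A3)], A4 (series)
3. add A1, ([A2/(1+A2*A3)]*A4) (parallel)
Step 2 collapses a series group.

Answer: series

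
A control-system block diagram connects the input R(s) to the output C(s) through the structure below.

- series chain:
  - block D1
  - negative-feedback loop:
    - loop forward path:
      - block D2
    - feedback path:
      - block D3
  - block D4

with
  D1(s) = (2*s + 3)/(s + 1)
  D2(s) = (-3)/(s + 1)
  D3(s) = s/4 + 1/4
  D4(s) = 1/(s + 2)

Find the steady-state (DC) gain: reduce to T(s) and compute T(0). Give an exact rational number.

Step 1: apply the feedback formula to D2, D3: (-12)/(s + 1)
Step 2: cascade D1, [D2/(1+D2*D3)], D4: (-24*s - 36)/(s^3 + 4*s^2 + 5*s + 2)
Step 2 gives the overall T(s). Then T(0) = -36/2 = -18.

Hence the answer: -18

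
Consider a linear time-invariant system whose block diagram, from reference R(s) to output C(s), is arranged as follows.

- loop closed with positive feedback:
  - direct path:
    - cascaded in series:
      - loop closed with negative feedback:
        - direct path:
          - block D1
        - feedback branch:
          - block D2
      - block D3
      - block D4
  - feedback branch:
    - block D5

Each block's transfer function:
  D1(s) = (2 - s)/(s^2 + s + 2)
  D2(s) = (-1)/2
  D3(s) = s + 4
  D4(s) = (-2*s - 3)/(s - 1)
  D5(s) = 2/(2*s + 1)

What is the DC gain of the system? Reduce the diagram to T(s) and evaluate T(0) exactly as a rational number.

The answer is -24/47.

Reasoning:
Step 1 - close the feedback loop around D1, D2; result (4 - 2*s)/(2*s^2 + 3*s + 2)
Step 2 - combine [D1/(1+D1*D2)], D3, D4 in series; result (4*s^3 + 14*s^2 - 20*s - 48)/(2*s^3 + s^2 - s - 2)
Step 3 - close the feedback loop around ([D1/(1+D1*D2)]*D3*D4), D5; result (8*s^4 + 32*s^3 - 26*s^2 - 116*s - 48)/(4*s^4 - 4*s^3 - 29*s^2 + 35*s + 94)
That last expression is T(s); at s = 0 only the constant terms survive, so T(0) = -48/94 = -24/47.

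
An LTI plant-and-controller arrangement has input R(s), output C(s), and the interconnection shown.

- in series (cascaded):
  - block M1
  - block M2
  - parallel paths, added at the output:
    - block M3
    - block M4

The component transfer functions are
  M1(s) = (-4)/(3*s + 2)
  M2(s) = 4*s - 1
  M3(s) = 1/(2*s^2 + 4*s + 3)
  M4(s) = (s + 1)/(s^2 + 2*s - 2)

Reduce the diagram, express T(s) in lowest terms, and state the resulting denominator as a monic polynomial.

1. parallel reduction of M3, M4, giving (2*s^3 + 7*s^2 + 9*s + 1)/(2*s^4 + 8*s^3 + 7*s^2 - 2*s - 6)
2. series reduction of M1, M2, (M3+M4), giving (-32*s^4 - 104*s^3 - 116*s^2 + 20*s + 4)/(6*s^5 + 28*s^4 + 37*s^3 + 8*s^2 - 22*s - 12)
No further cancellation is possible in the step-2 result, so that is T(s). Its denominator becomes monic after dividing by the leading coefficient 6.

Answer: s^5 + 14*s^4/3 + 37*s^3/6 + 4*s^2/3 - 11*s/3 - 2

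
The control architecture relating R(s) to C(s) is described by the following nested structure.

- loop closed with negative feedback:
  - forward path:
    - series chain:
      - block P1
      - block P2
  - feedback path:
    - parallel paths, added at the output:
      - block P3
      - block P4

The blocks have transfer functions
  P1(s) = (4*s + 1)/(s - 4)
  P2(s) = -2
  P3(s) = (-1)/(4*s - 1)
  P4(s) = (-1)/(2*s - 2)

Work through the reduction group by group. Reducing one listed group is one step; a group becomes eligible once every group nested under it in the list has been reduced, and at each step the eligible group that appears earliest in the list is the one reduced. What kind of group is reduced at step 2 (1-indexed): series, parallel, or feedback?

[1] multiply P1, P2 (series)
[2] parallel reduction of P3, P4
[3] feedback reduction of (P1*P2), (P3+P4)
Step 2 collapses a parallel group.

Therefore the answer is parallel.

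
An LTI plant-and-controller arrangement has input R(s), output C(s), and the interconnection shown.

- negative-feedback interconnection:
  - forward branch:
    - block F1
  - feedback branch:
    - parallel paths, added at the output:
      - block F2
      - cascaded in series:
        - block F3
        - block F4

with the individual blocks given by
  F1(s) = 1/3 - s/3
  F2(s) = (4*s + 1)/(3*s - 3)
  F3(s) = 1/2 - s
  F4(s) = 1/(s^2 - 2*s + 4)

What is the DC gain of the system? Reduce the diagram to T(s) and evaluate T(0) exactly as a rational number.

1. combine F3, F4 in series gives (1 - 2*s)/(2*s^2 - 4*s + 8)
2. sum the parallel branches F2, (F3*F4) gives (8*s^3 - 20*s^2 + 37*s + 5)/(6*s^3 - 18*s^2 + 36*s - 24)
3. apply the feedback formula to F1, (F2+(F3*F4)) gives (6*s^3 - 18*s^2 + 36*s - 24)/(8*s^3 - 38*s^2 + 73*s - 67)
The step-3 result is T(s). Setting s = 0: T(0) = -24/(-67) = 24/67.

Answer: 24/67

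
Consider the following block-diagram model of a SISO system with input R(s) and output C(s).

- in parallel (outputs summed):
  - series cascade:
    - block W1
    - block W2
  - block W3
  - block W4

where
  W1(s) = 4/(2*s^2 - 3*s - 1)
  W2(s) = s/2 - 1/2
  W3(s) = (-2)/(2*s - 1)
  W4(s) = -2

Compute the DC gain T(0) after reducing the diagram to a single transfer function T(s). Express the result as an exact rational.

Step 1 - multiply W1, W2 (series) = (2*s - 2)/(2*s^2 - 3*s - 1)
Step 2 - combine (W1*W2), W3, W4 in parallel = (-8*s^3 + 16*s^2 - 2*s + 2)/(4*s^3 - 8*s^2 + s + 1)
The step-2 result is T(s). Setting s = 0: T(0) = 2/1 = 2.

Answer: 2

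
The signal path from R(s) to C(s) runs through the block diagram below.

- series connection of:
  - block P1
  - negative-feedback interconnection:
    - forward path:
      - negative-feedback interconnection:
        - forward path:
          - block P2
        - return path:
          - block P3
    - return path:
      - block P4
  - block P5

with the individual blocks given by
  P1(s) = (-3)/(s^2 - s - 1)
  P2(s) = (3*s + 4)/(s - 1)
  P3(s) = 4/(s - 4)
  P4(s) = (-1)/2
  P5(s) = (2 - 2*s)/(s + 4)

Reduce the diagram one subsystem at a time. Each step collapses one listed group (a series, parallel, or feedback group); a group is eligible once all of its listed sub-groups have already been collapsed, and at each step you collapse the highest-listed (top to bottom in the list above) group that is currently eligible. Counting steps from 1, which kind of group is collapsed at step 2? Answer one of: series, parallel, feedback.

(1) feedback reduction of P2, P3
(2) feedback reduction of [P2/(1+P2*P3)], P4
(3) series reduction of P1, [[P2/(1+P2*P3)]/(1+[P2/(1+P2*P3)]*P4)], P5
Step 2 collapses a feedback group.

Hence the answer: feedback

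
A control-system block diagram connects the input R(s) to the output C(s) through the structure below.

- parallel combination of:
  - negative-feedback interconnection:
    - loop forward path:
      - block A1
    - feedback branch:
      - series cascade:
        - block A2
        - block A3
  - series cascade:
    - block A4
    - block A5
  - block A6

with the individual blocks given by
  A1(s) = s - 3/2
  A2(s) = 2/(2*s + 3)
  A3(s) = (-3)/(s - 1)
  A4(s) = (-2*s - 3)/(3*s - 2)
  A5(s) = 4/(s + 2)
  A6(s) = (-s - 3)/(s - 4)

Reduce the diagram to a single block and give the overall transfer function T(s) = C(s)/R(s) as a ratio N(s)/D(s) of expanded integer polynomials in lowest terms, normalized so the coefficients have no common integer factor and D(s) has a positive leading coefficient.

First reduce the diagram to T(s).

1. series reduction of A2, A3 = (-6)/(2*s^2 + s - 3)
2. reduce the feedback loop with forward A1 and return (A2*A3) = (4*s^3 - 4*s^2 - 9*s + 9)/(4*s^2 - 10*s + 12)
3. cascade A4, A5 = (-8*s - 12)/(3*s^2 + 4*s - 4)
4. sum the parallel branches [A1/(1+A1*(A2*A3))], (A4*A5), A6, which is the overall transfer function T(s) = C(s)/R(s) in lowest terms

Answer: (12*s^6 - 56*s^5 - 129*s^4 + 465*s^3 - 88*s^2 - 780*s + 864)/(12*s^5 - 62*s^4 + 36*s^3 + 168*s^2 - 400*s + 192)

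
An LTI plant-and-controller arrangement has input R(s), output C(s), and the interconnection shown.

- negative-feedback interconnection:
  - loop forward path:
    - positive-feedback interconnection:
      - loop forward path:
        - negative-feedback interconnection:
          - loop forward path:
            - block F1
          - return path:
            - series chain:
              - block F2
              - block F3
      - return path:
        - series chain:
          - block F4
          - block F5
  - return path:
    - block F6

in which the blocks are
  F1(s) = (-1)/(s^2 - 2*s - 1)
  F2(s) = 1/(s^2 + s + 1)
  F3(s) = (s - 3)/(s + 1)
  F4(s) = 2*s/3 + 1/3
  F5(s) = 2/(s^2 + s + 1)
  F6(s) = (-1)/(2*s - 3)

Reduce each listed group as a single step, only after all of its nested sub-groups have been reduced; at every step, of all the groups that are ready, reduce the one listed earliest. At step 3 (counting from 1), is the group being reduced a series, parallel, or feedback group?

Reducing step by step:

(1) multiply F2, F3 (series)
(2) apply the feedback formula to F1, (F2*F3)
(3) cascade F4, F5
(4) feedback reduction of [F1/(1+F1*(F2*F3))], (F4*F5)
(5) close the feedback loop around [[F1/(1+F1*(F2*F3))]/(1-[F1/(1+F1*(F2*F3))]*(F4*F5))], F6
The group at step 3 is a series group.

Answer: series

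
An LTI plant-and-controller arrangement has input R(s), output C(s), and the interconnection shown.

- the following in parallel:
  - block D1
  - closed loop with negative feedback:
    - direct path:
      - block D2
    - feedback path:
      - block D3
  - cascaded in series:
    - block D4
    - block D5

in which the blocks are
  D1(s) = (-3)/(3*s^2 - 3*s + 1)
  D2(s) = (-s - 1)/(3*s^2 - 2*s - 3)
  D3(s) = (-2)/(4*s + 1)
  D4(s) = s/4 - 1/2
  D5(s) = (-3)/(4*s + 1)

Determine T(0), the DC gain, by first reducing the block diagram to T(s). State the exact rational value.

The answer is -1/2.

Reasoning:
(1) feedback reduction of D2, D3, giving (-4*s^2 - 5*s - 1)/(12*s^3 - 5*s^2 - 12*s - 1)
(2) multiply D4, D5 (series), giving (6 - 3*s)/(16*s + 4)
(3) parallel reduction of D1, [D2/(1+D2*D3)], (D4*D5), giving (-108*s^6 + 177*s^5 - 951*s^4 + 74*s^3 + 831*s^2 + 117*s + 2)/(576*s^6 - 672*s^5 - 348*s^4 + 412*s^3 - 32*s^2 - 52*s - 4)
Evaluating the step-3 result (the overall T(s)) at s = 0 gives T(0) = 2/(-4) = -1/2.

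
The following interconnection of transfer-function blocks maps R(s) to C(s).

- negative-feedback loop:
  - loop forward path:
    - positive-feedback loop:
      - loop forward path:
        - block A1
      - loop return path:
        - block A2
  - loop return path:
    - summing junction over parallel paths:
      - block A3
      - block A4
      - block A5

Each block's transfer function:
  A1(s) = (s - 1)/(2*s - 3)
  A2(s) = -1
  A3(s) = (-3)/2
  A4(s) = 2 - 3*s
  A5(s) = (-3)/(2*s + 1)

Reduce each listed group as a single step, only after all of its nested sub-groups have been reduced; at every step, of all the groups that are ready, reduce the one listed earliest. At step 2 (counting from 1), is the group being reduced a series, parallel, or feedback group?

The answer is parallel.

Reasoning:
Step 1 - close the feedback loop around A1, A2
Step 2 - reduce the parallel group A3, A4, A5
Step 3 - close the feedback loop around [A1/(1-A1*A2)], (A3+A4+A5)
Step 2: parallel.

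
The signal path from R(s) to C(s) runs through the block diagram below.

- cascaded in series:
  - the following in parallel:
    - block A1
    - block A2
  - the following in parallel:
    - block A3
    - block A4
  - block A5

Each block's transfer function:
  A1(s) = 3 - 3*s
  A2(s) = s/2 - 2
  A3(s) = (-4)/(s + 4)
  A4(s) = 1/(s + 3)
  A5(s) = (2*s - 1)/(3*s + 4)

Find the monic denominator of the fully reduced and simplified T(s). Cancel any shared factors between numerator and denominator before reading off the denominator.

Step 1. add A1, A2 (parallel): 1 - 5*s/2
Step 2. sum the parallel branches A3, A4: (-3*s - 8)/(s^2 + 7*s + 12)
Step 3. series reduction of (A1+A2), (A3+A4), A5: (30*s^3 + 53*s^2 - 66*s + 16)/(6*s^3 + 50*s^2 + 128*s + 96)
No further cancellation is possible in the step-3 result, so that is T(s). Its denominator becomes monic after dividing by the leading coefficient 6.

Hence the answer: s^3 + 25*s^2/3 + 64*s/3 + 16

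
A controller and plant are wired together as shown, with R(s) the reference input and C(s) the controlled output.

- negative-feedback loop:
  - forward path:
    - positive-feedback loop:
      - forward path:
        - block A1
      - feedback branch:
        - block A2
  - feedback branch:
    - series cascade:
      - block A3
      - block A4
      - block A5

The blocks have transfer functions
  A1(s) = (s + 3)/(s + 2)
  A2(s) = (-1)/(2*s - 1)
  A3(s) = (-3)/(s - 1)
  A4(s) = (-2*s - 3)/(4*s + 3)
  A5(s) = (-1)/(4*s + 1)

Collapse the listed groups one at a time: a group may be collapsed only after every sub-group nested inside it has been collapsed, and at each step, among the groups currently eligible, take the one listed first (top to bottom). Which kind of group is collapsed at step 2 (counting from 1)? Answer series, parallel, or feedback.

1. close the feedback loop around A1, A2
2. cascade A3, A4, A5
3. apply the feedback formula to [A1/(1-A1*A2)], (A3*A4*A5)
So the answer for step 2 is series.

Therefore the answer is series.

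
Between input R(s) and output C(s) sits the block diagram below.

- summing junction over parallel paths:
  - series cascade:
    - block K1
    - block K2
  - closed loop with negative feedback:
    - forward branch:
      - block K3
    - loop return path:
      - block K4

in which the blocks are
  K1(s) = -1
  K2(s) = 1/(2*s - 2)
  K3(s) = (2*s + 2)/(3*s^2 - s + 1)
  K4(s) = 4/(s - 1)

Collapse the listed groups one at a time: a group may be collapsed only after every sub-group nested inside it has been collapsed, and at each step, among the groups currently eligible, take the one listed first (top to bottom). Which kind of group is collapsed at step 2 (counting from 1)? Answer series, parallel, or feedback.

(1) combine K1, K2 in series
(2) reduce the feedback loop with forward K3 and return K4
(3) combine (K1*K2), [K3/(1+K3*K4)] in parallel
So the answer for step 2 is feedback.

Final answer: feedback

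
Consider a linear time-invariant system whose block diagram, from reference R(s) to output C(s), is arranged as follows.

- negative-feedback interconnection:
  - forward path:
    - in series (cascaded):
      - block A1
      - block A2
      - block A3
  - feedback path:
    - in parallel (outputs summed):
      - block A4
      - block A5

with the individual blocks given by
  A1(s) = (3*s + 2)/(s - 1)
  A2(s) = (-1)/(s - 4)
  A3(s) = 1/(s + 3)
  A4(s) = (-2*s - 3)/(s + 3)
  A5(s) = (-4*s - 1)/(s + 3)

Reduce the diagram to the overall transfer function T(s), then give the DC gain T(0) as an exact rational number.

(1) series reduction of A1, A2, A3; result (-3*s - 2)/(s^3 - 2*s^2 - 11*s + 12)
(2) parallel reduction of A4, A5; result (-6*s - 4)/(s + 3)
(3) reduce the feedback loop with forward (A1*A2*A3) and return (A4+A5); result (-3*s^2 - 11*s - 6)/(s^4 + s^3 + s^2 + 3*s + 44)
Evaluating the step-3 result (the overall T(s)) at s = 0 gives T(0) = -6/44 = -3/22.

Therefore the answer is -3/22.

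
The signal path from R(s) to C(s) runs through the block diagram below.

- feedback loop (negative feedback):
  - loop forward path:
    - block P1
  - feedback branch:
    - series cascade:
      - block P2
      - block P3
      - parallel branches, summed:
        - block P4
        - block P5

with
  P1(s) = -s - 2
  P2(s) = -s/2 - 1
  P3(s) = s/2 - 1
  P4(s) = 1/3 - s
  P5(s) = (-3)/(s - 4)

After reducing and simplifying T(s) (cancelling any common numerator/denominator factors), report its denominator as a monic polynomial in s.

Step 1 - reduce the parallel group P4, P5, giving (-3*s^2 + 13*s - 13)/(3*s - 12)
Step 2 - multiply P2, P3, (P4+P5) (series), giving (3*s^4 - 13*s^3 + s^2 + 52*s - 52)/(12*s - 48)
Step 3 - apply the feedback formula to P1, (P2*P3*(P4+P5)), giving (12*s^2 - 24*s - 96)/(3*s^5 - 7*s^4 - 25*s^3 + 54*s^2 + 40*s - 56)
T(s) is the step-3 result (common factors already cancelled). Leading coefficient of the denominator: 3. Divide through by 3 for the monic polynomial.

Answer: s^5 - 7*s^4/3 - 25*s^3/3 + 18*s^2 + 40*s/3 - 56/3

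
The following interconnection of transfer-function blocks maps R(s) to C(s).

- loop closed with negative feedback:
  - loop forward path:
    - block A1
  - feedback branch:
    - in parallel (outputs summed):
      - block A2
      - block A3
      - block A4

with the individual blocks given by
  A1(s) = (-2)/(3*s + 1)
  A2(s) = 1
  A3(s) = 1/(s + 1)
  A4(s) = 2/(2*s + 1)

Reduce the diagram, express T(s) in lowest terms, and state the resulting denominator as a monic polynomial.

Reducing step by step:

Step 1. parallel reduction of A2, A3, A4, giving (2*s^2 + 7*s + 4)/(2*s^2 + 3*s + 1)
Step 2. reduce the feedback loop with forward A1 and return (A2+A3+A4), giving (-4*s^2 - 6*s - 2)/(6*s^3 + 7*s^2 - 8*s - 7)
That last expression is T(s), already simplified. Scaling its denominator by 1/6 (the reciprocal of the leading coefficient) yields the monic denominator.

Answer: s^3 + 7*s^2/6 - 4*s/3 - 7/6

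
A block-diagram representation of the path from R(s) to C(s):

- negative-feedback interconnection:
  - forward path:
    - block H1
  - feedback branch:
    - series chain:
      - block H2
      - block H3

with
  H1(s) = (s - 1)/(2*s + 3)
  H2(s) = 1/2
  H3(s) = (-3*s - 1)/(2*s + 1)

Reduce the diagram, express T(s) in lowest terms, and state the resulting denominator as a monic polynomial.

Answer: s^2 + 18*s/5 + 7/5

Working:
Step 1. cascade H2, H3 gives (-3*s - 1)/(4*s + 2)
Step 2. reduce the feedback loop with forward H1 and return (H2*H3) gives (4*s^2 - 2*s - 2)/(5*s^2 + 18*s + 7)
That last expression is T(s), already simplified. Scaling its denominator by 1/5 (the reciprocal of the leading coefficient) yields the monic denominator.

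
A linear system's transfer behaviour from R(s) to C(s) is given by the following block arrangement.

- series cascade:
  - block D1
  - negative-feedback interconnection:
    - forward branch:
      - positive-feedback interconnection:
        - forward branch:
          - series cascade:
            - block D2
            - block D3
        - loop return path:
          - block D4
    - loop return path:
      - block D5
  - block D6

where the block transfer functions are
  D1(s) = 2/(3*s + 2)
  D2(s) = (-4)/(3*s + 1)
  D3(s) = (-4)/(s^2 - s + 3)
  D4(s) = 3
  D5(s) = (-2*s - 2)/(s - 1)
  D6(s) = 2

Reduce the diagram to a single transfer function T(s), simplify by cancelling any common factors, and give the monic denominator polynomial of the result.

(1) combine D2, D3 in series = 16/(3*s^3 - 2*s^2 + 8*s + 3)
(2) apply the feedback formula to (D2*D3), D4 = 16/(3*s^3 - 2*s^2 + 8*s - 45)
(3) reduce the feedback loop with forward [(D2*D3)/(1-(D2*D3)*D4)] and return D5 = (16*s - 16)/(3*s^4 - 5*s^3 + 10*s^2 - 85*s + 13)
(4) combine D1, [[(D2*D3)/(1-(D2*D3)*D4)]/(1+[(D2*D3)/(1-(D2*D3)*D4)]*D5)], D6 in series = (64*s - 64)/(9*s^5 - 9*s^4 + 20*s^3 - 235*s^2 - 131*s + 26)
T(s) is the step-4 result (common factors already cancelled). Leading coefficient of the denominator: 9. Divide through by 9 for the monic polynomial.

Answer: s^5 - s^4 + 20*s^3/9 - 235*s^2/9 - 131*s/9 + 26/9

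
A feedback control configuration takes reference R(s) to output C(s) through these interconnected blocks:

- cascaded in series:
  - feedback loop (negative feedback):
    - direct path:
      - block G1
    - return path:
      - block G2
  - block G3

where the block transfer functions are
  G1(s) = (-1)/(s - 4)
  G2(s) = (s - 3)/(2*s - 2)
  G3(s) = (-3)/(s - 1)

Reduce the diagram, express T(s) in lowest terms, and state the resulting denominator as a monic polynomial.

Answer: s^2 - 11*s/2 + 11/2

Working:
[1] apply the feedback formula to G1, G2 gives (2 - 2*s)/(2*s^2 - 11*s + 11)
[2] reduce the series chain [G1/(1+G1*G2)], G3 gives 6/(2*s^2 - 11*s + 11)
Step 2 gives the fully reduced T(s), with no common factor left to cancel. The denominator's leading coefficient is 2, so divide each of its coefficients by 2 to get the monic form.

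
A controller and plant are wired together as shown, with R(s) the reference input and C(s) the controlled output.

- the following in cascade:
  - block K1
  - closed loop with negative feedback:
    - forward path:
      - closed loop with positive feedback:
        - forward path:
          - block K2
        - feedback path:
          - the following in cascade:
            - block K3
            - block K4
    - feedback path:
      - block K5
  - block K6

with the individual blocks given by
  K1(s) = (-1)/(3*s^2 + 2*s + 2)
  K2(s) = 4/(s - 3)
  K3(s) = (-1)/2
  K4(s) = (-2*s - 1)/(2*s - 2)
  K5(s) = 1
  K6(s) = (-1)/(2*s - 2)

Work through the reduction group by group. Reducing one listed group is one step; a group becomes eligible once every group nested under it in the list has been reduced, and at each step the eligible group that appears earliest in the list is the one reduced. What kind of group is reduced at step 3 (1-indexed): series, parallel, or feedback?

Reducing step by step:

Step 1 - multiply K3, K4 (series)
Step 2 - close the feedback loop around K2, (K3*K4)
Step 3 - collapse the loop ([K2/(1-K2*(K3*K4))] forward, K5 return)
Step 4 - cascade K1, [[K2/(1-K2*(K3*K4))]/(1+[K2/(1-K2*(K3*K4))]*K5)], K6
Step 3: feedback.

Answer: feedback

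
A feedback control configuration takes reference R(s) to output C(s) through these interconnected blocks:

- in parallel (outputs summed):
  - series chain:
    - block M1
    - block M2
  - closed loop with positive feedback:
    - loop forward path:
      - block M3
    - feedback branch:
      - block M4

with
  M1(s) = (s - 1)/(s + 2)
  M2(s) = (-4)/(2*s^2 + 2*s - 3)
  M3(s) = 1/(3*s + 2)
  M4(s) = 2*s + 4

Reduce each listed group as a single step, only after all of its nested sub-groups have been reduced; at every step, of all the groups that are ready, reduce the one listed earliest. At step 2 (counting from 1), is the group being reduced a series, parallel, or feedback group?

Step 1 - combine M1, M2 in series
Step 2 - reduce the feedback loop with forward M3 and return M4
Step 3 - parallel reduction of (M1*M2), [M3/(1-M3*M4)]
So the answer for step 2 is feedback.

Hence the answer: feedback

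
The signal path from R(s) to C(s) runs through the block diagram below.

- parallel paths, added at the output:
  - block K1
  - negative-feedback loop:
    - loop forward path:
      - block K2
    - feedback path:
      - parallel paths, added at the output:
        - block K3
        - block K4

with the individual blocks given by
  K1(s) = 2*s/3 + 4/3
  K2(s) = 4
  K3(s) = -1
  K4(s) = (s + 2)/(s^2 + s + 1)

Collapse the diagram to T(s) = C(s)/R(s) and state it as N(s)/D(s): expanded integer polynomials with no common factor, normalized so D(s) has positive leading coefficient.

Reducing step by step:

Step 1. combine K3, K4 in parallel = (1 - s^2)/(s^2 + s + 1)
Step 2. feedback reduction of K2, (K3+K4) = (-4*s^2 - 4*s - 4)/(3*s^2 - s - 5)
Step 3. add K1, [K2/(1+K2*(K3+K4))] (parallel), giving the overall T(s)

Answer: (6*s^3 - 2*s^2 - 26*s - 32)/(9*s^2 - 3*s - 15)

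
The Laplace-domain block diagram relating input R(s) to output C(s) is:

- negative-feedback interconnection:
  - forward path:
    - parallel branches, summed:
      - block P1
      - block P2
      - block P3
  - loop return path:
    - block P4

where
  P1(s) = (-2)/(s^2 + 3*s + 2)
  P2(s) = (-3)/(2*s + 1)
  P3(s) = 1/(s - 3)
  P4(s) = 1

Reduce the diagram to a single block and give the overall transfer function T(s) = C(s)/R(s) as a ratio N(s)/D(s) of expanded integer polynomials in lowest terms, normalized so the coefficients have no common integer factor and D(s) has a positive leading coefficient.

Step 1. add P1, P2, P3 (parallel); result (-s^3 + 3*s^2 + 38*s + 26)/(2*s^4 + s^3 - 14*s^2 - 19*s - 6)
Step 2. close the feedback loop around (P1+P2+P3), P4, giving the overall T(s)

Hence the answer: (-s^3 + 3*s^2 + 38*s + 26)/(2*s^4 - 11*s^2 + 19*s + 20)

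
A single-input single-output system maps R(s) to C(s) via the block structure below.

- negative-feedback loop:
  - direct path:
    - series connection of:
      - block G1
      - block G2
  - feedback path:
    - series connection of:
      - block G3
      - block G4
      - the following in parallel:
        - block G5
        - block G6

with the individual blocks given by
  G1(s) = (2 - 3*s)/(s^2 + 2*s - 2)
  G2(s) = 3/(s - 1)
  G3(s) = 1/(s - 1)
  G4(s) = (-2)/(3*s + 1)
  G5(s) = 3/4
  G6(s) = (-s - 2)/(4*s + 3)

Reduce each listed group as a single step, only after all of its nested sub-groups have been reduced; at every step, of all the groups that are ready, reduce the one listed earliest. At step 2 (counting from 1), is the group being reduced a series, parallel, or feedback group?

Step 1. combine G1, G2 in series
Step 2. reduce the parallel group G5, G6
Step 3. cascade G3, G4, (G5+G6)
Step 4. reduce the feedback loop with forward (G1*G2) and return (G3*G4*(G5+G6))
The group at step 2 is a parallel group.

Answer: parallel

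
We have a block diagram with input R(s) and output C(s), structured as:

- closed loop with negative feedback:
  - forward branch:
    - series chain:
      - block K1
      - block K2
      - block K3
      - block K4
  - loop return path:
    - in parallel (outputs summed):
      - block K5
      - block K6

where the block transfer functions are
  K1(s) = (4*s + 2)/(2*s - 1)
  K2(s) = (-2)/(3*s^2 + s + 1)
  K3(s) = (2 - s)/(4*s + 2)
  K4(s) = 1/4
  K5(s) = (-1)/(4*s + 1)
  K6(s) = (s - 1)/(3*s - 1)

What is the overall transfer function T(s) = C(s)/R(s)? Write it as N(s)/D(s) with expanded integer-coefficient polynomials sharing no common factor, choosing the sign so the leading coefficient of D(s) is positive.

Reducing step by step:

Step 1 - reduce the series chain K1, K2, K3, K4 gives (s - 2)/(12*s^3 - 2*s^2 + 2*s - 2)
Step 2 - reduce the parallel group K5, K6 gives (4*s^2 - 6*s)/(12*s^2 - s - 1)
Step 3 - close the feedback loop around (K1*K2*K3*K4), (K5+K6), giving the overall T(s)

Answer: (12*s^3 - 25*s^2 + s + 2)/(144*s^5 - 36*s^4 + 18*s^3 - 38*s^2 + 12*s + 2)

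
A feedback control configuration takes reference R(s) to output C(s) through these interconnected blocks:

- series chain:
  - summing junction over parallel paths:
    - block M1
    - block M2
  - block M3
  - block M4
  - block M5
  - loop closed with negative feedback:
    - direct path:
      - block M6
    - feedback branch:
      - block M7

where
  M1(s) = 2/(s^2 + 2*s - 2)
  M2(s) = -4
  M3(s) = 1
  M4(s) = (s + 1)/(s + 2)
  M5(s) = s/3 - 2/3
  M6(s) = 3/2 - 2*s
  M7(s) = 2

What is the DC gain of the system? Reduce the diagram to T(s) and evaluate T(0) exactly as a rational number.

Step 1. reduce the parallel group M1, M2: (-4*s^2 - 8*s + 10)/(s^2 + 2*s - 2)
Step 2. close the feedback loop around M6, M7: (4*s - 3)/(8*s - 8)
Step 3. combine (M1+M2), M3, M4, M5, [M6/(1+M6*M7)] in series: (-8*s^5 - 2*s^4 + 58*s^3 - 27*s^2 - 49*s + 30)/(12*s^4 + 36*s^3 - 24*s^2 - 72*s + 48)
Evaluating the step-3 result (the overall T(s)) at s = 0 gives T(0) = 30/48 = 5/8.

Final answer: 5/8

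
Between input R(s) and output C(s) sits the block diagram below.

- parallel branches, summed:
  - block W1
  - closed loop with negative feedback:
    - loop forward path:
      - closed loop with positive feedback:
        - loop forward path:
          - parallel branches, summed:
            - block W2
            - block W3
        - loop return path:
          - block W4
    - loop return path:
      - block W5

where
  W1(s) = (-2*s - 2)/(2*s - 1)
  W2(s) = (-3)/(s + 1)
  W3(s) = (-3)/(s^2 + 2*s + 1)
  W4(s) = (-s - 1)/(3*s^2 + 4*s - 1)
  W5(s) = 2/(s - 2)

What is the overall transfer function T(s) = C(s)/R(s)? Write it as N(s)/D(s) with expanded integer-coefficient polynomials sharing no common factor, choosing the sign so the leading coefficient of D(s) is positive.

Step 1. combine W2, W3 in parallel gives (-3*s - 6)/(s^2 + 2*s + 1)
Step 2. close the feedback loop around (W2+W3), W4 gives (-9*s^3 - 30*s^2 - 21*s + 6)/(3*s^4 + 10*s^3 + 7*s^2 - 7*s - 7)
Step 3. reduce the feedback loop with forward [(W2+W3)/(1-(W2+W3)*W4)] and return W5 gives (-9*s^4 - 12*s^3 + 39*s^2 + 48*s - 12)/(3*s^5 + 4*s^4 - 31*s^3 - 81*s^2 - 35*s + 26)
Step 4. parallel reduction of W1, [[(W2+W3)/(1-(W2+W3)*W4)]/(1+[(W2+W3)/(1-(W2+W3)*W4)]*W5)]: this yields T(s), and no further normalization is needed

Hence the answer: (-6*s^6 - 32*s^5 + 39*s^4 + 314*s^3 + 289*s^2 - 54*s - 40)/(6*s^6 + 5*s^5 - 66*s^4 - 131*s^3 + 11*s^2 + 87*s - 26)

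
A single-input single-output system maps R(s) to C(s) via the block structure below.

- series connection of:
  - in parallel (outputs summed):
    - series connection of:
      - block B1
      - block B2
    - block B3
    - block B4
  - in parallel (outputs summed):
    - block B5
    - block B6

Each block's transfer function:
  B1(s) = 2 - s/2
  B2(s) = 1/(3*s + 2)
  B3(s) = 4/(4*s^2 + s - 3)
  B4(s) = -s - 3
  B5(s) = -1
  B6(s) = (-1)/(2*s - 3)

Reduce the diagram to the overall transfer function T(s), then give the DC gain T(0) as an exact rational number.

Step 1: multiply B1, B2 (series); result (4 - s)/(6*s + 4)
Step 2: reduce the parallel group (B1*B2), B3, B4; result (-24*s^4 - 98*s^3 - 37*s^2 + 85*s + 40)/(24*s^3 + 22*s^2 - 14*s - 12)
Step 3: add B5, B6 (parallel); result (2 - 2*s)/(2*s - 3)
Step 4: multiply ((B1*B2)+B3+B4), (B5+B6) (series); result (24*s^5 + 74*s^4 - 61*s^3 - 122*s^2 + 45*s + 40)/(24*s^4 - 14*s^3 - 47*s^2 + 9*s + 18)
Step 4 gives the overall T(s). Then T(0) = 40/18 = 20/9.

Therefore the answer is 20/9.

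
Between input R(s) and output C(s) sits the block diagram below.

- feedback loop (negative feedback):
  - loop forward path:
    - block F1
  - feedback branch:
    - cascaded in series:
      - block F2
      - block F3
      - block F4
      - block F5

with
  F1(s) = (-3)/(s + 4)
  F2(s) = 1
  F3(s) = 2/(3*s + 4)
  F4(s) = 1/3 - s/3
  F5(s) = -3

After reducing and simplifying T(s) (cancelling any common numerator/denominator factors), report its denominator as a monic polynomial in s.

(1) reduce the series chain F2, F3, F4, F5; result (2*s - 2)/(3*s + 4)
(2) close the feedback loop around F1, (F2*F3*F4*F5); result (-9*s - 12)/(3*s^2 + 10*s + 22)
The result of step 2 is T(s) in lowest terms. Its denominator has leading coefficient 3; dividing the denominator through by 3 makes it monic.

Therefore the answer is s^2 + 10*s/3 + 22/3.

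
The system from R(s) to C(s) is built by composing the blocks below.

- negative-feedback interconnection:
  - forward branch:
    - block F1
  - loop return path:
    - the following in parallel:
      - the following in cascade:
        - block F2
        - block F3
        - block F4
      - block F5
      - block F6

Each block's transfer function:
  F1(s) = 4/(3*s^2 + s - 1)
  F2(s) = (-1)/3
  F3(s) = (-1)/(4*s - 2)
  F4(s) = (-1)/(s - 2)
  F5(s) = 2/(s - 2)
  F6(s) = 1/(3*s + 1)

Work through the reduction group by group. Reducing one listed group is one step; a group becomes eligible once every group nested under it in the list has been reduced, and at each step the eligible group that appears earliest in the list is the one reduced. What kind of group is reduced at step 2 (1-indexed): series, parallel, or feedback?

Step 1. combine F2, F3, F4 in series
Step 2. add (F2*F3*F4), F5, F6 (parallel)
Step 3. close the feedback loop around F1, ((F2*F3*F4)+F5+F6)
Step 2: parallel.

Therefore the answer is parallel.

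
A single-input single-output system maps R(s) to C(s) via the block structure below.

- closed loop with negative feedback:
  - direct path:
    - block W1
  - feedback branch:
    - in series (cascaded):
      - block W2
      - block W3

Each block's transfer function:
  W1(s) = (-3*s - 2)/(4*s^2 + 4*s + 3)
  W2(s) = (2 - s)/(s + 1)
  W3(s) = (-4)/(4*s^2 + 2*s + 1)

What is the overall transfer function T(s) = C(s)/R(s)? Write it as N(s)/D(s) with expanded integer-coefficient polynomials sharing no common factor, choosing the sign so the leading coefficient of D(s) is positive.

Reducing step by step:

Step 1 - combine W2, W3 in series -> (4*s - 8)/(4*s^3 + 6*s^2 + 3*s + 1)
Step 2 - close the feedback loop around W1, (W2*W3), which is the overall transfer function T(s) = C(s)/R(s) in lowest terms

Answer: (-12*s^4 - 26*s^3 - 21*s^2 - 9*s - 2)/(16*s^5 + 40*s^4 + 48*s^3 + 22*s^2 + 29*s + 19)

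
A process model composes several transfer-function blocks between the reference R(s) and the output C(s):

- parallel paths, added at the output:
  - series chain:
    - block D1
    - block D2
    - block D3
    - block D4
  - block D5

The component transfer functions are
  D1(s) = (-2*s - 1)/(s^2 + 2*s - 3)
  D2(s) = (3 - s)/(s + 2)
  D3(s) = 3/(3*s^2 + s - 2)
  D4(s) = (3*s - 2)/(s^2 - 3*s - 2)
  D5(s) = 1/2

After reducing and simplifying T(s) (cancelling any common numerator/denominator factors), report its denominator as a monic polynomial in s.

Step 1 - multiply D1, D2, D3, D4 (series), giving (6*s^2 - 15*s - 9)/(s^6 + 2*s^5 - 12*s^4 - 30*s^3 - s^2 + 28*s + 12)
Step 2 - sum the parallel branches (D1*D2*D3*D4), D5, giving (s^6 + 2*s^5 - 12*s^4 - 30*s^3 + 11*s^2 - 2*s - 6)/(2*s^6 + 4*s^5 - 24*s^4 - 60*s^3 - 2*s^2 + 56*s + 24)
No further cancellation is possible in the step-2 result, so that is T(s). Its denominator becomes monic after dividing by the leading coefficient 2.

Final answer: s^6 + 2*s^5 - 12*s^4 - 30*s^3 - s^2 + 28*s + 12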